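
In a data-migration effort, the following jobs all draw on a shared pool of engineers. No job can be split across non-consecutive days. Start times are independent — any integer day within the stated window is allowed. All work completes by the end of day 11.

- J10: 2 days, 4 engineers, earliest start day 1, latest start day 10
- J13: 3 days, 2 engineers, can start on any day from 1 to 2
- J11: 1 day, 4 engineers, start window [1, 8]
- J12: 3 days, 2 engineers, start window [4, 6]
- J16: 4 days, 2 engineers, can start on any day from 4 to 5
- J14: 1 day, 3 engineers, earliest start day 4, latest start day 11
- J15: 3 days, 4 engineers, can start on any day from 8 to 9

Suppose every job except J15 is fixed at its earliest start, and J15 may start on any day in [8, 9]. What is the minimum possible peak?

J15@8: d1:10  d2:6  d3:2  d4:7  d5:4  d6:4  d7:2  d8:4  d9:4  d10:4  d11:0 → peak 10
J15@9: d1:10  d2:6  d3:2  d4:7  d5:4  d6:4  d7:2  d8:0  d9:4  d10:4  d11:4 → peak 10
Best is J15@8, peak 10.

10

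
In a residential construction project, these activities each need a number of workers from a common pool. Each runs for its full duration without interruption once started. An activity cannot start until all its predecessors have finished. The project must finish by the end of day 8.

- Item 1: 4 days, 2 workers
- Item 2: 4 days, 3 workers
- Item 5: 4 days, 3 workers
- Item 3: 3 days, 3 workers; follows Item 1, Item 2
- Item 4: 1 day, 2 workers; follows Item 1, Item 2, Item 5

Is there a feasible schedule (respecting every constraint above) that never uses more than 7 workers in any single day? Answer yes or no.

no

The minimum achievable peak is 8; 7 < 8, so no feasible schedule stays within the cap.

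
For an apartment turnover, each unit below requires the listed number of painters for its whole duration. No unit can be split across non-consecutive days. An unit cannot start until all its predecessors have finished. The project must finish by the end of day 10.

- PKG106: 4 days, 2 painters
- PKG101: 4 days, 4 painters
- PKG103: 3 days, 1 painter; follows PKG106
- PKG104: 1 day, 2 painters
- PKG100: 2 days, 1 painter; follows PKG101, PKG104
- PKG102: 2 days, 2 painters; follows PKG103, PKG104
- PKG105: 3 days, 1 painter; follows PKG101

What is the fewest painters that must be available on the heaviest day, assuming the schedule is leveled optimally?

Early-start (PKG106@1, PKG101@1, PKG103@5, PKG104@1, PKG100@5, PKG102@8, PKG105@5) gives peak 8: d1:8  d2:6  d3:6  d4:6  d5:3  d6:3  d7:2  d8:2  d9:2  d10:0.
Shift PKG104→5, PKG100→6.
Schedule PKG106@1, PKG101@1, PKG103@5, PKG104@5, PKG100@6, PKG102@8, PKG105@5: d1:6  d2:6  d3:6  d4:6  d5:4  d6:3  d7:3  d8:2  d9:2  d10:0 — peak 6.

6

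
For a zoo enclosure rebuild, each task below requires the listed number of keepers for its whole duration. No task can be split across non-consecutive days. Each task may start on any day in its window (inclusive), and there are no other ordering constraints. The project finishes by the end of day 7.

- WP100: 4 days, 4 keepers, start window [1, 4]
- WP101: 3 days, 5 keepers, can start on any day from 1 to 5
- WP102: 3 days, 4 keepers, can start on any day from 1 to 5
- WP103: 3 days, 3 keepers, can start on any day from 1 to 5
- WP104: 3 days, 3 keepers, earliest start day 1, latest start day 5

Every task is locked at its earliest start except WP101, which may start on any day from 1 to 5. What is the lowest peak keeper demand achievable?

WP101@1: d1:19  d2:19  d3:19  d4:4  d5:0  d6:0  d7:0 → peak 19
WP101@2: d1:14  d2:19  d3:19  d4:9  d5:0  d6:0  d7:0 → peak 19
WP101@3: d1:14  d2:14  d3:19  d4:9  d5:5  d6:0  d7:0 → peak 19
WP101@4: d1:14  d2:14  d3:14  d4:9  d5:5  d6:5  d7:0 → peak 14
WP101@5: d1:14  d2:14  d3:14  d4:4  d5:5  d6:5  d7:5 → peak 14
Best is WP101@4, peak 14.

14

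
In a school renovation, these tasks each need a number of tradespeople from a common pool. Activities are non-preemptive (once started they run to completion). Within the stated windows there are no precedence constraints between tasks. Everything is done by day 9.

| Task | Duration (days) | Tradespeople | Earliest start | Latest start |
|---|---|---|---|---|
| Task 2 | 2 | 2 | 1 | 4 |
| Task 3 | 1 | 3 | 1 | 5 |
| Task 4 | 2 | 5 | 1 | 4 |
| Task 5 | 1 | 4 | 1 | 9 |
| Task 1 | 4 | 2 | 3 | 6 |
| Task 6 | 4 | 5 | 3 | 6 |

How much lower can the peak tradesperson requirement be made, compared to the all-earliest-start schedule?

7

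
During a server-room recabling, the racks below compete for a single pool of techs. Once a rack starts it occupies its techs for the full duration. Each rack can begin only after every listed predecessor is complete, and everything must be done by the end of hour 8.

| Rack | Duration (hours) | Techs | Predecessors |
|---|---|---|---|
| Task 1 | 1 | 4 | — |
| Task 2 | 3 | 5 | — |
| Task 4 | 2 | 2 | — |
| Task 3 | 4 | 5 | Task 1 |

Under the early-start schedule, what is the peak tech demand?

12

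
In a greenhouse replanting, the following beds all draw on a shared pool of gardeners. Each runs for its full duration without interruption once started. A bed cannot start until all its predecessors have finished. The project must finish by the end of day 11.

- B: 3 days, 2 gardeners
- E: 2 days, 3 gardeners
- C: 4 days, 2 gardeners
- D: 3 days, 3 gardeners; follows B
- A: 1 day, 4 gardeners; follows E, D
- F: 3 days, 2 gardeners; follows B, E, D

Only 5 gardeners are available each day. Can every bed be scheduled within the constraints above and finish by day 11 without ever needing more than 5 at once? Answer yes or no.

yes

Schedule B@1, E@1, C@3, D@4, A@7, F@8: d1:5  d2:5  d3:4  d4:5  d5:5  d6:5  d7:4  d8:2  d9:2  d10:2  d11:0 — peak 5 ≤ 5.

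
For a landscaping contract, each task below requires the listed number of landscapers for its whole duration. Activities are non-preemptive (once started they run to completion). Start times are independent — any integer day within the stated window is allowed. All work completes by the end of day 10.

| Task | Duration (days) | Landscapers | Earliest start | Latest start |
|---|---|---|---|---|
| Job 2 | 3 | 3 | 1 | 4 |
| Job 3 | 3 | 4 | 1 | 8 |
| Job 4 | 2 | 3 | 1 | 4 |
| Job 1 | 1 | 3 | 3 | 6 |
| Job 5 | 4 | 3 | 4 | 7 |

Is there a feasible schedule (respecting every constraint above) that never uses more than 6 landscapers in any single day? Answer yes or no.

yes

Schedule Job 2@1, Job 3@4, Job 4@1, Job 1@3, Job 5@7: d1:6  d2:6  d3:6  d4:4  d5:4  d6:4  d7:3  d8:3  d9:3  d10:3 — peak 6 ≤ 6.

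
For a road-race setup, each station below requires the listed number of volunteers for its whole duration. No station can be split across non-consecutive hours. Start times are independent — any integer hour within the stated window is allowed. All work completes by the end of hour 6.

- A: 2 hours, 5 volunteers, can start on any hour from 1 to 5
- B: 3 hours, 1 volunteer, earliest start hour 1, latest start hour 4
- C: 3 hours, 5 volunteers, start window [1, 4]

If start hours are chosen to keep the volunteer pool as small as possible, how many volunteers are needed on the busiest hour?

6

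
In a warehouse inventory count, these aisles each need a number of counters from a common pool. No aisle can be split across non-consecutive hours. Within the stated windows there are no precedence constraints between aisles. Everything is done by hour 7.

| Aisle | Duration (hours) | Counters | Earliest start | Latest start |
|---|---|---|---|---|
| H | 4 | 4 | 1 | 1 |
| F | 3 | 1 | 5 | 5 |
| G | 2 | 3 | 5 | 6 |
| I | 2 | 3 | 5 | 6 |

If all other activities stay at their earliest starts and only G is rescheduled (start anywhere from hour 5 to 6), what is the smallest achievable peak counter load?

G@5: h1:4  h2:4  h3:4  h4:4  h5:7  h6:7  h7:1 → peak 7
G@6: h1:4  h2:4  h3:4  h4:4  h5:4  h6:7  h7:4 → peak 7
Best is G@5, peak 7.

7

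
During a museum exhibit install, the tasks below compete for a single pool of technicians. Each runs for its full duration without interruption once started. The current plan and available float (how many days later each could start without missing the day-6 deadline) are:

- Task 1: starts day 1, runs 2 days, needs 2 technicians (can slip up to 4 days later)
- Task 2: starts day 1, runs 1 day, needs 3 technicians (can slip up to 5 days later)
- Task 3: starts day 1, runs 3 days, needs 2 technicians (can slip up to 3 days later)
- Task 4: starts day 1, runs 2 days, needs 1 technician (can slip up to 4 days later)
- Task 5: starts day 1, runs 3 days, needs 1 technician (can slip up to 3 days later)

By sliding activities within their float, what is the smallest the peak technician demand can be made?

3

Early-start (Task 1@1, Task 2@1, Task 3@1, Task 4@1, Task 5@1) gives peak 9: d1:9  d2:6  d3:3  d4:0  d5:0  d6:0.
Shift Task 2→3, Task 3→4, Task 5→4.
Schedule Task 1@1, Task 2@3, Task 3@4, Task 4@1, Task 5@4: d1:3  d2:3  d3:3  d4:3  d5:3  d6:3 — peak 3.
Total technician-days = 18 over 6 days ⇒ peak ≥ ⌈18/6⌉ = 3, so 3 is optimal.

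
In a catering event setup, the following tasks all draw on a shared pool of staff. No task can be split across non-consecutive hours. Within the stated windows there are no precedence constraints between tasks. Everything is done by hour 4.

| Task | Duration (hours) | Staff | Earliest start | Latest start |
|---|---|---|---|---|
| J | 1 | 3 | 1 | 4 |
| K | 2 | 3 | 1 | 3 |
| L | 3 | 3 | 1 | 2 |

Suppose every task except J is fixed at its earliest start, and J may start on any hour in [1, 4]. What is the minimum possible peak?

6

J@1: h1:9  h2:6  h3:3  h4:0 → peak 9
J@2: h1:6  h2:9  h3:3  h4:0 → peak 9
J@3: h1:6  h2:6  h3:6  h4:0 → peak 6
J@4: h1:6  h2:6  h3:3  h4:3 → peak 6
Best is J@3, peak 6.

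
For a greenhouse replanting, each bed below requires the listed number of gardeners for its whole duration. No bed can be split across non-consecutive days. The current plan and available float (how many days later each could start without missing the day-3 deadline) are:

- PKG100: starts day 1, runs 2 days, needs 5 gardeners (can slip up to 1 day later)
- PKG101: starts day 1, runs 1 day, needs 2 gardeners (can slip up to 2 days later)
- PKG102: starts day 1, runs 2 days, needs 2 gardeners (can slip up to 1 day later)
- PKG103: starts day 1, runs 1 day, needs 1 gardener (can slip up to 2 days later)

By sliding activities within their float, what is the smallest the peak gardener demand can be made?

7

Early-start (PKG100@1, PKG101@1, PKG102@1, PKG103@1) gives peak 10: d1:10  d2:7  d3:0.
Shift PKG102→2, PKG103→3.
Schedule PKG100@1, PKG101@1, PKG102@2, PKG103@3: d1:7  d2:7  d3:3 — peak 7.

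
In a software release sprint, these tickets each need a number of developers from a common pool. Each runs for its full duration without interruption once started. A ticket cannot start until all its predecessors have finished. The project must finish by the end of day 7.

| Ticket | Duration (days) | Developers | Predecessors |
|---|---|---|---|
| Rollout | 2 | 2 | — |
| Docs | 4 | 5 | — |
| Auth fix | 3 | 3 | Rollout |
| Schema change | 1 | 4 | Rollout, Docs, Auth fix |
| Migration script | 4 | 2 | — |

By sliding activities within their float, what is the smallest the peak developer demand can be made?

Schedule Rollout@1, Docs@1, Auth fix@3, Schema change@6, Migration script@1: d1:9  d2:9  d3:10  d4:10  d5:3  d6:4  d7:0 — peak 10.

10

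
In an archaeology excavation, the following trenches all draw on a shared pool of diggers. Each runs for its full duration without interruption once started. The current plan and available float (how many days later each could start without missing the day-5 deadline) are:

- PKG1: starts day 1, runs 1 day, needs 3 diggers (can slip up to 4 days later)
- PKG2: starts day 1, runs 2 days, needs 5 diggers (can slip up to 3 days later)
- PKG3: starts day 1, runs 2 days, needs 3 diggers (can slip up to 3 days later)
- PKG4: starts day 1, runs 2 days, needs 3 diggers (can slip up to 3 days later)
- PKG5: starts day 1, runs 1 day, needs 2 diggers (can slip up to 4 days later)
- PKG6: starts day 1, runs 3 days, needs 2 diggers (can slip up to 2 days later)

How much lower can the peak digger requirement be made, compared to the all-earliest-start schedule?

11

Early-start peak: d1:18  d2:13  d3:2  d4:0  d5:0 ⇒ 18.
Leveled (PKG1@1, PKG2@2, PKG3@4, PKG4@4, PKG5@1, PKG6@1): d1:7  d2:7  d3:7  d4:6  d5:6 ⇒ 7.
Reduction 18 − 7 = 11.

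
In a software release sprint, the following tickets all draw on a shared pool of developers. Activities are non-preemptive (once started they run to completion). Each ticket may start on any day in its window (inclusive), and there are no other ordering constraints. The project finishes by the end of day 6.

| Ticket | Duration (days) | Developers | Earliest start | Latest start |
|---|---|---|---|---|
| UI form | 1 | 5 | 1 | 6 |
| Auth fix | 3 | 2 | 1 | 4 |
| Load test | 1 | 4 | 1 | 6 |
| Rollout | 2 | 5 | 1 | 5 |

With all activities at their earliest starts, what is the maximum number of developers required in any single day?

Early-start schedule: UI form@1, Auth fix@1, Load test@1, Rollout@1.
Load per day: day 1: 16, day 2: 7, day 3: 2, day 4: 0, day 5: 0, day 6: 0.
Peak is 16.

16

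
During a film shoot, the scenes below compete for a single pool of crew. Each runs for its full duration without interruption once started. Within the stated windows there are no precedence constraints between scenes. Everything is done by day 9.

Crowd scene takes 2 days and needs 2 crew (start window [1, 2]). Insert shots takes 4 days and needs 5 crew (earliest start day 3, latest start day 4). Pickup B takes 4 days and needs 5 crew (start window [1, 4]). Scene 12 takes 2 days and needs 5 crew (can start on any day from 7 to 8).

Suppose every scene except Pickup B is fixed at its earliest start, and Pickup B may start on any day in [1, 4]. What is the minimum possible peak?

10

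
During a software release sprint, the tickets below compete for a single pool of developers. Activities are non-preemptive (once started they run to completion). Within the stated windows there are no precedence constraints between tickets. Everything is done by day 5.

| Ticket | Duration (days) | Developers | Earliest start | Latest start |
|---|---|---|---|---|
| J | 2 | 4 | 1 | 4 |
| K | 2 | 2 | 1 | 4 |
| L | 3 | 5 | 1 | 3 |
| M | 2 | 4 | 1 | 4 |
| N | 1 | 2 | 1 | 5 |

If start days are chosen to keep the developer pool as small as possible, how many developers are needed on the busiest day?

Early-start (J@1, K@1, L@1, M@1, N@1) gives peak 17: d1:17  d2:15  d3:5  d4:0  d5:0.
Shift K→3, L→3, N→5.
Schedule J@1, K@3, L@3, M@1, N@5: d1:8  d2:8  d3:7  d4:7  d5:7 — peak 8.
Total developer-days = 37 over 5 days ⇒ peak ≥ ⌈37/5⌉ = 8, so 8 is optimal.

8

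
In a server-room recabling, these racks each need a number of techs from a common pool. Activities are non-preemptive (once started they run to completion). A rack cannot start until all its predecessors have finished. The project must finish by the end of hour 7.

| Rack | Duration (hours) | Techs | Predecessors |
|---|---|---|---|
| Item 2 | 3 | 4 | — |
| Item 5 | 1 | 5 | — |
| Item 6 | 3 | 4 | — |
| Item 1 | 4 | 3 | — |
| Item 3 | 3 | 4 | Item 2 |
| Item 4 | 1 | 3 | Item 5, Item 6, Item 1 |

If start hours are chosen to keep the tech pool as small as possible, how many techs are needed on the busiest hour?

Early-start (Item 2@1, Item 5@1, Item 6@1, Item 1@1, Item 3@4, Item 4@5) gives peak 16: h1:16  h2:11  h3:11  h4:7  h5:7  h6:4  h7:0.
Shift Item 6→2, Item 1→2, Item 4→6.
Schedule Item 2@1, Item 5@1, Item 6@2, Item 1@2, Item 3@4, Item 4@6: h1:9  h2:11  h3:11  h4:11  h5:7  h6:7  h7:0 — peak 11.

11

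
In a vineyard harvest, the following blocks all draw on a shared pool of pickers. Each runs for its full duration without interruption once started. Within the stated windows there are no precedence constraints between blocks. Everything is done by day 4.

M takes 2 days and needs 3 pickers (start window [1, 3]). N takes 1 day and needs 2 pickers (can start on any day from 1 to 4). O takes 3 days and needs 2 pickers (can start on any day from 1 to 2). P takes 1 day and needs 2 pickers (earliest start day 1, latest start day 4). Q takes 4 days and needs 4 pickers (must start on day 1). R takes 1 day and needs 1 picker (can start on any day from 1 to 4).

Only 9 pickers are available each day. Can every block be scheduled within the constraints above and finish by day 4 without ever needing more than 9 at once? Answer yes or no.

yes

Schedule M@1, N@1, O@2, P@3, Q@1, R@3: d1:9  d2:9  d3:9  d4:6 — peak 9 ≤ 9.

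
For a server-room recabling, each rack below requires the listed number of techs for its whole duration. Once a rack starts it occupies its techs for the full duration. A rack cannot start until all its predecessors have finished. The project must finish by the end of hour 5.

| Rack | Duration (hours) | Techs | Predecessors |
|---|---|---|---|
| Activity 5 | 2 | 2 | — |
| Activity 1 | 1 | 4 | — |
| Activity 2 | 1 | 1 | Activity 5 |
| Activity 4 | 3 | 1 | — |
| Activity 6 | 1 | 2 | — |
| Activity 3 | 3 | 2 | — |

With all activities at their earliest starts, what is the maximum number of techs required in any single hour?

11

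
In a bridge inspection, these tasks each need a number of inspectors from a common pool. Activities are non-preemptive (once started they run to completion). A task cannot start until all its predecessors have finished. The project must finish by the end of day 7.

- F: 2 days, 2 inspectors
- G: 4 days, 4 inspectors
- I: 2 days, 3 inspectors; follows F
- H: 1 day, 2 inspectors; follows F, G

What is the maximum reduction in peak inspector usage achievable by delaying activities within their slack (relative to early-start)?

Early-start peak: d1:6  d2:6  d3:7  d4:7  d5:2  d6:0  d7:0 ⇒ 7.
Leveled (F@1, G@1, I@5, H@5): d1:6  d2:6  d3:4  d4:4  d5:5  d6:3  d7:0 ⇒ 6.
Reduction 7 − 6 = 1.

1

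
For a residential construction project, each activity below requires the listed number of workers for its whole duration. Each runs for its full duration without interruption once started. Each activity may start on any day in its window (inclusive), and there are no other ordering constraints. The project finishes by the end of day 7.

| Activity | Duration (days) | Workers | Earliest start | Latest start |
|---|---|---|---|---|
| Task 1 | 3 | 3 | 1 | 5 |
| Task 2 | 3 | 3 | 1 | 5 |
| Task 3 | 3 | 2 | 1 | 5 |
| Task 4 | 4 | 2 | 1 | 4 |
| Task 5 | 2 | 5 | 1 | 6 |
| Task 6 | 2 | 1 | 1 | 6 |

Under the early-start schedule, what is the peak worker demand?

Early-start schedule: Task 1@1, Task 2@1, Task 3@1, Task 4@1, Task 5@1, Task 6@1.
Load per day: day 1: 16, day 2: 16, day 3: 10, day 4: 2, day 5: 0, day 6: 0, day 7: 0.
Peak is 16.

16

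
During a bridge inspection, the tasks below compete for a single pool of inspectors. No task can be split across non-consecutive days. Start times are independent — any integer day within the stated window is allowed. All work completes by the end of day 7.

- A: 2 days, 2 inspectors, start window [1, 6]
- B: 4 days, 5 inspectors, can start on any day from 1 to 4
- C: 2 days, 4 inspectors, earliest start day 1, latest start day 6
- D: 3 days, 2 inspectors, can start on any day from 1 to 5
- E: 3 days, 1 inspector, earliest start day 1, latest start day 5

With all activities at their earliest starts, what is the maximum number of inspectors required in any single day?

Early-start schedule: A@1, B@1, C@1, D@1, E@1.
Load per day: day 1: 14, day 2: 14, day 3: 8, day 4: 5, day 5: 0, day 6: 0, day 7: 0.
Peak is 14.

14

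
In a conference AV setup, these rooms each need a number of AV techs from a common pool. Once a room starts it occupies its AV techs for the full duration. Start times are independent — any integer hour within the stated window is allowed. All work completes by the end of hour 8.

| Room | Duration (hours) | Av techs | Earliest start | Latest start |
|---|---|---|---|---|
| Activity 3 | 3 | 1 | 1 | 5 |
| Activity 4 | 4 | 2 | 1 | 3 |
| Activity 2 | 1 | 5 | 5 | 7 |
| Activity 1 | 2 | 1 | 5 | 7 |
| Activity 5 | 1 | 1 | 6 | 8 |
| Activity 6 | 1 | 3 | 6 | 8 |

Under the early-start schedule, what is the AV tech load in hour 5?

At early start, hour 5 has: Activity 2, Activity 1.
Demand: 5 + 1 = 6.

6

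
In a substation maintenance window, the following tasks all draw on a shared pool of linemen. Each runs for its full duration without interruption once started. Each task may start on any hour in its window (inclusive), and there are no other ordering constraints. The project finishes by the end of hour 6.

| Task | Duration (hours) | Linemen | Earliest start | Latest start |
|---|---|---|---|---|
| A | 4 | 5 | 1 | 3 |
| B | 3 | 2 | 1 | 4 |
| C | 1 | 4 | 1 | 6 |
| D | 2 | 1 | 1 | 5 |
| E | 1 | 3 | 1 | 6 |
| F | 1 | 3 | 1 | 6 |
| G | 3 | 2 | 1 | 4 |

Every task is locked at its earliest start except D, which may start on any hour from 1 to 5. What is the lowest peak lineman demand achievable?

19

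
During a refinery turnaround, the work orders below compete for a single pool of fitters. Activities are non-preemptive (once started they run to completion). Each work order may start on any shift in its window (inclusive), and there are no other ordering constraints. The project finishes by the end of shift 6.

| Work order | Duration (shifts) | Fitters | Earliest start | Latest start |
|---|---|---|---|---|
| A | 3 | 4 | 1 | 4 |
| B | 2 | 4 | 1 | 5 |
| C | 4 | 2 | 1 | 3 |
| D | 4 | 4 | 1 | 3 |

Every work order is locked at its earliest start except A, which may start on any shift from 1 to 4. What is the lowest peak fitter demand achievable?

A@1: s1:14  s2:14  s3:10  s4:6  s5:0  s6:0 → peak 14
A@2: s1:10  s2:14  s3:10  s4:10  s5:0  s6:0 → peak 14
A@3: s1:10  s2:10  s3:10  s4:10  s5:4  s6:0 → peak 10
A@4: s1:10  s2:10  s3:6  s4:10  s5:4  s6:4 → peak 10
Best is A@3, peak 10.

10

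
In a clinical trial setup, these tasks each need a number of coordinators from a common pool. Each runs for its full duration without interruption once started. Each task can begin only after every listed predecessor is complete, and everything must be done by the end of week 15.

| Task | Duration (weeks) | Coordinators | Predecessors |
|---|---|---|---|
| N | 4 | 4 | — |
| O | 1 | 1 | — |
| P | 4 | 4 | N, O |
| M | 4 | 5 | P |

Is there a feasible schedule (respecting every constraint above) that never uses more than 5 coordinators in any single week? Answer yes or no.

Schedule N@1, O@1, P@5, M@9: w1:5  w2:4  w3:4  w4:4  w5:4  w6:4  w7:4  w8:4  w9:5  w10:5  w11:5  w12:5  w13:0  w14:0  w15:0 — peak 5 ≤ 5.

yes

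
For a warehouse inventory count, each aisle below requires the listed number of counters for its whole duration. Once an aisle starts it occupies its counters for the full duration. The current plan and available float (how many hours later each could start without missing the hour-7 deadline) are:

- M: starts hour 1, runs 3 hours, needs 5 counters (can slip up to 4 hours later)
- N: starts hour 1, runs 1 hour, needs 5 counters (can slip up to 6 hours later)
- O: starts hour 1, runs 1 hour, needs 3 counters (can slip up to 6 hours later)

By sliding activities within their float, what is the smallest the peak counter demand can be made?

5

Early-start (M@1, N@1, O@1) gives peak 13: h1:13  h2:5  h3:5  h4:0  h5:0  h6:0  h7:0.
Shift N→4, O→5.
Schedule M@1, N@4, O@5: h1:5  h2:5  h3:5  h4:5  h5:3  h6:0  h7:0 — peak 5.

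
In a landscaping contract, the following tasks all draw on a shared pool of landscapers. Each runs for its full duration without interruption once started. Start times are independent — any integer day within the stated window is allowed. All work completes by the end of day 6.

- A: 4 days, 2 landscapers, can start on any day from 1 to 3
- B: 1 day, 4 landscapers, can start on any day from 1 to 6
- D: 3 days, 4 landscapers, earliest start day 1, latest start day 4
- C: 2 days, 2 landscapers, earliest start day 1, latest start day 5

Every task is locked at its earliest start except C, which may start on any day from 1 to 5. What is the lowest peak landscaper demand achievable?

C@1: d1:12  d2:8  d3:6  d4:2  d5:0  d6:0 → peak 12
C@2: d1:10  d2:8  d3:8  d4:2  d5:0  d6:0 → peak 10
C@3: d1:10  d2:6  d3:8  d4:4  d5:0  d6:0 → peak 10
C@4: d1:10  d2:6  d3:6  d4:4  d5:2  d6:0 → peak 10
C@5: d1:10  d2:6  d3:6  d4:2  d5:2  d6:2 → peak 10
Best is C@2, peak 10.

10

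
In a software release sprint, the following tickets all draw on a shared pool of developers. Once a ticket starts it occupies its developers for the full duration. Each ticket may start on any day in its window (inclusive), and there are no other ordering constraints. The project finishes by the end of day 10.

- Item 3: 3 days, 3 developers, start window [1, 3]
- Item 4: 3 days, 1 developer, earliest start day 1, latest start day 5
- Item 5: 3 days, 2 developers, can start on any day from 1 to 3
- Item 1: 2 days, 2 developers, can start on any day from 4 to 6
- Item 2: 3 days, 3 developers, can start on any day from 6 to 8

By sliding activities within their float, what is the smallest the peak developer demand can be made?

5

Early-start (Item 3@1, Item 4@1, Item 5@1, Item 1@4, Item 2@6) gives peak 6: d1:6  d2:6  d3:6  d4:2  d5:2  d6:3  d7:3  d8:3  d9:0  d10:0.
Shift Item 4→4.
Schedule Item 3@1, Item 4@4, Item 5@1, Item 1@4, Item 2@6: d1:5  d2:5  d3:5  d4:3  d5:3  d6:4  d7:3  d8:3  d9:0  d10:0 — peak 5.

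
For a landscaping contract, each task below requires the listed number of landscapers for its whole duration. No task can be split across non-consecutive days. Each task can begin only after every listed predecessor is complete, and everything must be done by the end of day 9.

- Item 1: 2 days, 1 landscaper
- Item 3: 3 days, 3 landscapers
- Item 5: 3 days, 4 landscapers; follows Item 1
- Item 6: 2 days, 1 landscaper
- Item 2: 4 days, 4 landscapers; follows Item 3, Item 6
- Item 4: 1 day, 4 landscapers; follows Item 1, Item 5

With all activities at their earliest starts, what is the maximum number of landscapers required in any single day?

Early-start schedule: Item 1@1, Item 3@1, Item 5@3, Item 6@1, Item 2@4, Item 4@6.
Load per day: day 1: 5, day 2: 5, day 3: 7, day 4: 8, day 5: 8, day 6: 8, day 7: 4, day 8: 0, day 9: 0.
Peak is 8.

8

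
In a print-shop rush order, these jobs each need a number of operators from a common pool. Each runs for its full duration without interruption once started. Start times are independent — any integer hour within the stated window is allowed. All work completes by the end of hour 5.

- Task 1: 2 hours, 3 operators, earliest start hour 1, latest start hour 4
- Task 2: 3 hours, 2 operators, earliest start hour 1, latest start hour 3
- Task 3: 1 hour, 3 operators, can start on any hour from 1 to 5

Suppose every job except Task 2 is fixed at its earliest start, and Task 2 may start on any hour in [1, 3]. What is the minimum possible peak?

Task 2@1: h1:8  h2:5  h3:2  h4:0  h5:0 → peak 8
Task 2@2: h1:6  h2:5  h3:2  h4:2  h5:0 → peak 6
Task 2@3: h1:6  h2:3  h3:2  h4:2  h5:2 → peak 6
Best is Task 2@2, peak 6.

6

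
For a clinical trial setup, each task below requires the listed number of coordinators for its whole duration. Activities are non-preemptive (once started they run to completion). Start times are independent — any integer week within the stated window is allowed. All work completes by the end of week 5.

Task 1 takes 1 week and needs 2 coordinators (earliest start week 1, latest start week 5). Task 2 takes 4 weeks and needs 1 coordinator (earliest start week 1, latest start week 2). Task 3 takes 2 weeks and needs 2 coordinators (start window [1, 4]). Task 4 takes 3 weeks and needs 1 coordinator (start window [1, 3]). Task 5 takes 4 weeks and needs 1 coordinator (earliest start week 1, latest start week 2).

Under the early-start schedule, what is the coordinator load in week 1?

At early start, week 1 has: Task 1, Task 2, Task 3, Task 4, Task 5.
Demand: 2 + 1 + 2 + 1 + 1 = 7.

7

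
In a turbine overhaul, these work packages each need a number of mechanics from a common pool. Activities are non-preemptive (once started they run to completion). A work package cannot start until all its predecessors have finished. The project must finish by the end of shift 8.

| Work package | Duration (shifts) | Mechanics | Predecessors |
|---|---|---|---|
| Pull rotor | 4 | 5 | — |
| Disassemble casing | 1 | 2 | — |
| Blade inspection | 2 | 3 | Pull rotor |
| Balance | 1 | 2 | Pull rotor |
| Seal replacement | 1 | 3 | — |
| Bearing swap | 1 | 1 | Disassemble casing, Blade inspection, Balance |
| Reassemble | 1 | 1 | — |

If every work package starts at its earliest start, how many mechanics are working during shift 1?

11

At early start, shift 1 has: Pull rotor, Disassemble casing, Seal replacement, Reassemble.
Demand: 5 + 2 + 3 + 1 = 11.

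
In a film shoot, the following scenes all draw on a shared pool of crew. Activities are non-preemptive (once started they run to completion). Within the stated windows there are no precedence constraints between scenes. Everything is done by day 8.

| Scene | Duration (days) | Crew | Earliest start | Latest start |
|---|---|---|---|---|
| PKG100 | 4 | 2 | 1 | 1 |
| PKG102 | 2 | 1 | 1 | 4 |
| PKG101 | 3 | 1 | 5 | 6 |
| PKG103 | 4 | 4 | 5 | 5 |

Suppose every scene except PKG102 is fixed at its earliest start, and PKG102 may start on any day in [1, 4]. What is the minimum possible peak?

5

PKG102@1: d1:3  d2:3  d3:2  d4:2  d5:5  d6:5  d7:5  d8:4 → peak 5
PKG102@2: d1:2  d2:3  d3:3  d4:2  d5:5  d6:5  d7:5  d8:4 → peak 5
PKG102@3: d1:2  d2:2  d3:3  d4:3  d5:5  d6:5  d7:5  d8:4 → peak 5
PKG102@4: d1:2  d2:2  d3:2  d4:3  d5:6  d6:5  d7:5  d8:4 → peak 6
Best is PKG102@1, peak 5.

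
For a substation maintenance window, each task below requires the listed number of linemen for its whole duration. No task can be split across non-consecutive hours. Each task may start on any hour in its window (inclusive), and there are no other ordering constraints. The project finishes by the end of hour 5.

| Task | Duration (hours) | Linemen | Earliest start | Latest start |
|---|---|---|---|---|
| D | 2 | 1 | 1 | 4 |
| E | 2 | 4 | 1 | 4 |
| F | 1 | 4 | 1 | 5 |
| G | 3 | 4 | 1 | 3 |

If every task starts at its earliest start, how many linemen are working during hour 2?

At early start, hour 2 has: D, E, G.
Demand: 1 + 4 + 4 = 9.

9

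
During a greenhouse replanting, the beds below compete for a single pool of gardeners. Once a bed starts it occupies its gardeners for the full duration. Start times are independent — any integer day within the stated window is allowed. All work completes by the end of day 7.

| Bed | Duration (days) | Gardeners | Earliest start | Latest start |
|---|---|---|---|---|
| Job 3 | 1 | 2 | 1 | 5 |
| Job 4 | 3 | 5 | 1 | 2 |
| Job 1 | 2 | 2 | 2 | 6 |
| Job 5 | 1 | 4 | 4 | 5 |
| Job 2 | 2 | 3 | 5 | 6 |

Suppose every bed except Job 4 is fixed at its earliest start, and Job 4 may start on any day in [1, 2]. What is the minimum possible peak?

Job 4@1: d1:7  d2:7  d3:7  d4:4  d5:3  d6:3  d7:0 → peak 7
Job 4@2: d1:2  d2:7  d3:7  d4:9  d5:3  d6:3  d7:0 → peak 9
Best is Job 4@1, peak 7.

7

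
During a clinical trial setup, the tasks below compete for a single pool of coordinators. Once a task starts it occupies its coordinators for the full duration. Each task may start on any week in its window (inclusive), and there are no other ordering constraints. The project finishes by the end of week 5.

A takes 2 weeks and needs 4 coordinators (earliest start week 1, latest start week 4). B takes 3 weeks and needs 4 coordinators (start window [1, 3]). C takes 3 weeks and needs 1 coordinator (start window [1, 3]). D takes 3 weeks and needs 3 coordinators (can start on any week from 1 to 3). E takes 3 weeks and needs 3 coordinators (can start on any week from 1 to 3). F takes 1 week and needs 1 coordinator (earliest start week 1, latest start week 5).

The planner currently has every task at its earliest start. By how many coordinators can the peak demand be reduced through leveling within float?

5

Early-start peak: w1:16  w2:15  w3:11  w4:0  w5:0 ⇒ 16.
Leveled (A@1, B@1, C@1, D@3, E@3, F@1): w1:10  w2:9  w3:11  w4:6  w5:6 ⇒ 11.
Reduction 16 − 11 = 5.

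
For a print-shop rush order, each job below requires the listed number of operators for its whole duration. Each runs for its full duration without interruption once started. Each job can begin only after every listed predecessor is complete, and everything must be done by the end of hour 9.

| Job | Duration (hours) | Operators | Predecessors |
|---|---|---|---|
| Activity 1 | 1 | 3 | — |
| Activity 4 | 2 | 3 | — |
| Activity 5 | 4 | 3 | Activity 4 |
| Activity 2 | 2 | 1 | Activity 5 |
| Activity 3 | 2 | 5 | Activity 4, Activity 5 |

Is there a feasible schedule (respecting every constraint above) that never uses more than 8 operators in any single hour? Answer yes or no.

yes

Schedule Activity 1@1, Activity 4@1, Activity 5@3, Activity 2@7, Activity 3@7: h1:6  h2:3  h3:3  h4:3  h5:3  h6:3  h7:6  h8:6  h9:0 — peak 6 ≤ 8.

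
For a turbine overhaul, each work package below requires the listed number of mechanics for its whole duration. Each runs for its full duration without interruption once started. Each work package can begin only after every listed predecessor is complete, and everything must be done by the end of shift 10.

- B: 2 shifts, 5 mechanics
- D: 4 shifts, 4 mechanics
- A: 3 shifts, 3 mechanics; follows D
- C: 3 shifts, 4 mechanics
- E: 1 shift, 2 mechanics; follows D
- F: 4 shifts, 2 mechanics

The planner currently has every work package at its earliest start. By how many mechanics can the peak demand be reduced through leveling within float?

Early-start peak: s1:15  s2:15  s3:10  s4:6  s5:5  s6:3  s7:3  s8:0  s9:0  s10:0 ⇒ 15.
Leveled (B@1, D@3, A@7, C@7, E@10, F@1): s1:7  s2:7  s3:6  s4:6  s5:4  s6:4  s7:7  s8:7  s9:7  s10:2 ⇒ 7.
Reduction 15 − 7 = 8.

8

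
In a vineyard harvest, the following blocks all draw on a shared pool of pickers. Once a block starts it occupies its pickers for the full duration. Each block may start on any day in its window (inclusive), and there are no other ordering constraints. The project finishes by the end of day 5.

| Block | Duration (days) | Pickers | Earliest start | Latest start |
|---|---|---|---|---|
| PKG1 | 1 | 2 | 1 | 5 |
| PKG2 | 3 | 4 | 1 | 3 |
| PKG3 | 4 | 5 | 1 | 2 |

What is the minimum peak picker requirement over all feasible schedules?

Early-start (PKG1@1, PKG2@1, PKG3@1) gives peak 11: d1:11  d2:9  d3:9  d4:5  d5:0.
Shift PKG3→2.
Schedule PKG1@1, PKG2@1, PKG3@2: d1:6  d2:9  d3:9  d4:5  d5:5 — peak 9.

9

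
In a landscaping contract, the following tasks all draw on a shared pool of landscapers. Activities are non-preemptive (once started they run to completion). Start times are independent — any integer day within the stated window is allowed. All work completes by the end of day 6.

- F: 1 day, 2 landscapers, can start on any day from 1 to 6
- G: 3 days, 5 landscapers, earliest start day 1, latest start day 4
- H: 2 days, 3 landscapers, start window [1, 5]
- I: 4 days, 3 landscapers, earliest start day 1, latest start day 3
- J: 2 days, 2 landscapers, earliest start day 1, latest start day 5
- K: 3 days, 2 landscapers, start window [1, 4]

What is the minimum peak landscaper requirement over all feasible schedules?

8

Early-start (F@1, G@1, H@1, I@1, J@1, K@1) gives peak 17: d1:17  d2:15  d3:10  d4:3  d5:0  d6:0.
Shift G→4, I→3, J→2.
Schedule F@1, G@4, H@1, I@3, J@2, K@1: d1:7  d2:7  d3:7  d4:8  d5:8  d6:8 — peak 8.
Total landscaper-days = 45 over 6 days ⇒ peak ≥ ⌈45/6⌉ = 8, so 8 is optimal.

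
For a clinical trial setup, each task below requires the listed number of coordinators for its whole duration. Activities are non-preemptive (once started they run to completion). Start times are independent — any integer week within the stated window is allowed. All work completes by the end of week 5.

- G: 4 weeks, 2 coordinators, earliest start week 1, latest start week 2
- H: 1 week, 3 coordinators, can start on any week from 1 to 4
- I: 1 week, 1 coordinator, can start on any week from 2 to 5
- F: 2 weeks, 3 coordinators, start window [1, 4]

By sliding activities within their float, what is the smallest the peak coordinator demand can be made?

Early-start (G@1, H@1, I@2, F@1) gives peak 8: w1:8  w2:6  w3:2  w4:2  w5:0.
Shift F→3.
Schedule G@1, H@1, I@2, F@3: w1:5  w2:3  w3:5  w4:5  w5:0 — peak 5.

5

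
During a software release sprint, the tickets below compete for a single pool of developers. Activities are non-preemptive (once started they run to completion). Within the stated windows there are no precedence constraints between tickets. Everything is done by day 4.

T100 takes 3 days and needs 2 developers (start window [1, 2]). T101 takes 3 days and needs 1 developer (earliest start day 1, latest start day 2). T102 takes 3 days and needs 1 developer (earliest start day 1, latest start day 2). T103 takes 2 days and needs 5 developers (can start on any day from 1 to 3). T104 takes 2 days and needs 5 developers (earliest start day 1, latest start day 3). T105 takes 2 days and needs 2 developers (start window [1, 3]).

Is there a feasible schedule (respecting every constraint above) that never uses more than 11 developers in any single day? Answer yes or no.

yes

Schedule T100@1, T101@1, T102@1, T103@1, T104@3, T105@1: d1:11  d2:11  d3:9  d4:5 — peak 11 ≤ 11.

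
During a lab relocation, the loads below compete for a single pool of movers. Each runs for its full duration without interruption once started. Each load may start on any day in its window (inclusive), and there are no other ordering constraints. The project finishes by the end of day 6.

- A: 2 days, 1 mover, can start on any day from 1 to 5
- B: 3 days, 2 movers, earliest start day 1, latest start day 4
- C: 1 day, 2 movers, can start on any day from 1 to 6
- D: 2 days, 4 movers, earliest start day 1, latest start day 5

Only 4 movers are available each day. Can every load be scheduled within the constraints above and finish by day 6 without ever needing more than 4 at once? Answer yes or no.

Schedule A@1, B@1, C@3, D@4: d1:3  d2:3  d3:4  d4:4  d5:4  d6:0 — peak 4 ≤ 4.

yes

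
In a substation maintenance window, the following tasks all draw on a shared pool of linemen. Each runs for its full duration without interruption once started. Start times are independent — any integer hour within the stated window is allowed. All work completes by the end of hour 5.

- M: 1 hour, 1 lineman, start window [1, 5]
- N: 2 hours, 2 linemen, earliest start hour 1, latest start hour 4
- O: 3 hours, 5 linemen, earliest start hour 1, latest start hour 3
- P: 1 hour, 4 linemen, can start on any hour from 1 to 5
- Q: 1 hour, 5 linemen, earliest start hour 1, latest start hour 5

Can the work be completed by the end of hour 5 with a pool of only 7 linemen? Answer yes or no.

Schedule M@1, N@1, O@2, P@1, Q@5: h1:7  h2:7  h3:5  h4:5  h5:5 — peak 7 ≤ 7.

yes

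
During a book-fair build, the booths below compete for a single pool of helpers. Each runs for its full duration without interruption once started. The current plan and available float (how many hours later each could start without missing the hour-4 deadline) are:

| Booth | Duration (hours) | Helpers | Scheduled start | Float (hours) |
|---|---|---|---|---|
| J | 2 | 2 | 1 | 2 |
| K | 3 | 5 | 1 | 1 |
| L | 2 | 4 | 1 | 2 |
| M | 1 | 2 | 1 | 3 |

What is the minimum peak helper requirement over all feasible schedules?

Early-start (J@1, K@1, L@1, M@1) gives peak 13: h1:13  h2:11  h3:5  h4:0.
Shift L→3.
Schedule J@1, K@1, L@3, M@1: h1:9  h2:7  h3:9  h4:4 — peak 9.

9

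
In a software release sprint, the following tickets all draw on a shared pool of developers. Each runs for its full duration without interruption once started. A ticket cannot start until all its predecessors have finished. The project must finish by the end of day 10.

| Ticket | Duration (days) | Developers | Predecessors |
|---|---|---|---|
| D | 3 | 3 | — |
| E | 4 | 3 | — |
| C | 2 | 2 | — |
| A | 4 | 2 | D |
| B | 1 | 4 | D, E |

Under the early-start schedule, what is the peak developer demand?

8

Early-start schedule: D@1, E@1, C@1, A@4, B@5.
Load per day: day 1: 8, day 2: 8, day 3: 6, day 4: 5, day 5: 6, day 6: 2, day 7: 2, day 8: 0, day 9: 0, day 10: 0.
Peak is 8.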